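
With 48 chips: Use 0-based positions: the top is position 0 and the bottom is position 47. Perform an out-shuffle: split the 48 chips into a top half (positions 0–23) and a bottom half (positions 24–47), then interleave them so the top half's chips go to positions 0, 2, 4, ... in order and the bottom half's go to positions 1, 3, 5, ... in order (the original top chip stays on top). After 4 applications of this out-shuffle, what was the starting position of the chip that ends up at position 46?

Work backwards from position 46, undoing one out-shuffle at a time:
46 ← 23 ← 35 ← 41 ← 44
So the chip now at position 46 started at position 44.

44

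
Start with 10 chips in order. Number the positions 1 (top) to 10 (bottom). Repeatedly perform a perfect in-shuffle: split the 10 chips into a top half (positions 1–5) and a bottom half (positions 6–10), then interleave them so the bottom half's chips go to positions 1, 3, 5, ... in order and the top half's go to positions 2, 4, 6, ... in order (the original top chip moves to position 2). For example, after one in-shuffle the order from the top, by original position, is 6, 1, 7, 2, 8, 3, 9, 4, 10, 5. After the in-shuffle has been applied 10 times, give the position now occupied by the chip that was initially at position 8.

8

Track the chip's position through each in-shuffle:
8 → 5 → 10 → 9 → 7 → 3 → 6 → 1 → 2 → 4 → 8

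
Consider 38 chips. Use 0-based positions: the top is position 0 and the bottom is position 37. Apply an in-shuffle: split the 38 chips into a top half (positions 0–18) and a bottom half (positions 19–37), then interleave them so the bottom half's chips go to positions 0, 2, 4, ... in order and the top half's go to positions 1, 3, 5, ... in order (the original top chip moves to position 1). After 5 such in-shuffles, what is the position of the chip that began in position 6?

Track the chip's position through each in-shuffle:
6 → 13 → 27 → 16 → 33 → 28

28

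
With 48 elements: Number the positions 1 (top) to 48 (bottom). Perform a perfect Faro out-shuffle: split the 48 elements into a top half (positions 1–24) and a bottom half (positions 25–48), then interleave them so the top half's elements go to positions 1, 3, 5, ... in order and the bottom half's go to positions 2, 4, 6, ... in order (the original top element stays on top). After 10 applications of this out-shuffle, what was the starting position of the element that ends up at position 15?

Work backwards from position 15, undoing one out-shuffle at a time:
15 ← 8 ← 28 ← 38 ← 43 ← 22 ← 35 ← 18 ← 33 ← 17 ← 9
So the element now at position 15 started at position 9.

9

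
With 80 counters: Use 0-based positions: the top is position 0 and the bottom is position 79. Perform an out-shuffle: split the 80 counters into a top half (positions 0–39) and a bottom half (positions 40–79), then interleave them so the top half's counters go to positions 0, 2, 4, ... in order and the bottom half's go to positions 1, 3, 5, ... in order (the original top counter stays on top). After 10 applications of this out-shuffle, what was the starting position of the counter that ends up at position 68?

Work backwards from position 68, undoing one out-shuffle at a time:
68 ← 34 ← 17 ← 48 ← 24 ← 12 ← 6 ← 3 ← 41 ← 60 ← 30
So the counter now at position 68 started at position 30.

30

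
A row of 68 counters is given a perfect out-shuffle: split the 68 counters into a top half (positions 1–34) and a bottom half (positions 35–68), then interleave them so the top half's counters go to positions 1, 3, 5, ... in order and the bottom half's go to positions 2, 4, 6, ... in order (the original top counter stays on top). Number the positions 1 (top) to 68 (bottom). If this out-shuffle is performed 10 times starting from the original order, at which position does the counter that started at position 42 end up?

Track the counter's position through each out-shuffle:
42 → 16 → 31 → 61 → 54 → 40 → 12 → 23 → 45 → 22 → 43

43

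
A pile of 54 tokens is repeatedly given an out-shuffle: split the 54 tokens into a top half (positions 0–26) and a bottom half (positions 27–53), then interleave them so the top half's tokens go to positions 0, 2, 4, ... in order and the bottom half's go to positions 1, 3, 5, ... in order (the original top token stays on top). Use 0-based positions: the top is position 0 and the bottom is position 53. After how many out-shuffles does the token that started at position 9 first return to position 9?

52

Follow position 9 under repeated out-shuffles:
9 → 18 → 36 → 19 → 38 → 23 → 46 → 39 → ... → 9 (length 52)
It first returns after 52 out-shuffles.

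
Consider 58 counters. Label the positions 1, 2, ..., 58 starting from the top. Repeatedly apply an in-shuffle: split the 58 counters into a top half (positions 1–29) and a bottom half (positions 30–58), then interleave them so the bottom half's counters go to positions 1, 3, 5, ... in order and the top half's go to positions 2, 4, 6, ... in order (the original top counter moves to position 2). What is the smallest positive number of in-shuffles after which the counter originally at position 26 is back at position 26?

58

Follow position 26 under repeated in-shuffles:
26 → 52 → 45 → 31 → 3 → 6 → 12 → 24 → ... → 26 (length 58)
It first returns after 58 in-shuffles.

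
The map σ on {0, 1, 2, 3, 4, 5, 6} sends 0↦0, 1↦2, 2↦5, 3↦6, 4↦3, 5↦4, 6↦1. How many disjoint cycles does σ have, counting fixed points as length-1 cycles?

2

Cycle decomposition: (0) (1 2 5 4 3 6).
2 cycles.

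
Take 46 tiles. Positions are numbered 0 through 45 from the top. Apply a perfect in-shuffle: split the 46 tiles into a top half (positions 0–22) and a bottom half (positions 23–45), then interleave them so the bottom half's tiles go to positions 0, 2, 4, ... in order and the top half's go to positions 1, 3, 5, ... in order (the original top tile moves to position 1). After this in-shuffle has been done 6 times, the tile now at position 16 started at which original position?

0

Work backwards from position 16, undoing one in-shuffle at a time:
16 ← 31 ← 15 ← 7 ← 3 ← 1 ← 0
So the tile now at position 16 started at position 0.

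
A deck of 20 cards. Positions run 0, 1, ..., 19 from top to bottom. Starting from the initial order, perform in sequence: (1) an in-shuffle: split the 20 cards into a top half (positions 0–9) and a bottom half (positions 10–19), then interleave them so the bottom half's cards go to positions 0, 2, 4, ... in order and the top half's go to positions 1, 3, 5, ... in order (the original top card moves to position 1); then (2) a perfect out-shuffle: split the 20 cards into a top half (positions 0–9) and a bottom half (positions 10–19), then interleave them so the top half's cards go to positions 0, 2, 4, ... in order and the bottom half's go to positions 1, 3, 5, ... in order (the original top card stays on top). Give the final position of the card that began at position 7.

Track the card from position 7 forward through each operation:
  after op 1 (in-shuffle): 7 → 15
  after op 2 (out-shuffle): 15 → 11

11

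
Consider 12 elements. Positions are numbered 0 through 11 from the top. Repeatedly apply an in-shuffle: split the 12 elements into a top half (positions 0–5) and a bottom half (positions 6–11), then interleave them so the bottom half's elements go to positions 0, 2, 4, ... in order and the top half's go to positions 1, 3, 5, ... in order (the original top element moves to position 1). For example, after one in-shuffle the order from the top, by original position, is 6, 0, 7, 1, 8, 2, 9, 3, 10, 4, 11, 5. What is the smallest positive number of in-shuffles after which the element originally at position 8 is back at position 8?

Follow position 8 under repeated in-shuffles:
8 → 4 → 9 → 6 → 0 → 1 → 3 → 7 → 2 → 5 → 11 → 10 → 8
It first returns after 12 in-shuffles.

12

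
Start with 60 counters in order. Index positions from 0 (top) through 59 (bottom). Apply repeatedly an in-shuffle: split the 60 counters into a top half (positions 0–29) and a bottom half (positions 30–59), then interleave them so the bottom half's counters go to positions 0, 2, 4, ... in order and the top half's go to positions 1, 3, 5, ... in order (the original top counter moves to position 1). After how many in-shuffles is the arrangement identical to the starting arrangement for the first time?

60

The in-shuffle permutes the 60 positions with cycle lengths [60].
Every counter is home exactly when every cycle has completed a whole number of laps, i.e. after lcm(60) = 60 in-shuffles.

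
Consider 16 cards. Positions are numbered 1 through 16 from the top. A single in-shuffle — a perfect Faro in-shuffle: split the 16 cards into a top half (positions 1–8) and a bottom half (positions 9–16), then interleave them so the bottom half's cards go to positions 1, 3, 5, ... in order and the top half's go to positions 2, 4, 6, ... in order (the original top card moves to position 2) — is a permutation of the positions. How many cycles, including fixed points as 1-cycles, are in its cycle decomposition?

Trace each unvisited position around until it returns:
(1 2 4 8 16 15 13 9) (3 6 12 7 14 11 5 10)
2 cycles in total.

2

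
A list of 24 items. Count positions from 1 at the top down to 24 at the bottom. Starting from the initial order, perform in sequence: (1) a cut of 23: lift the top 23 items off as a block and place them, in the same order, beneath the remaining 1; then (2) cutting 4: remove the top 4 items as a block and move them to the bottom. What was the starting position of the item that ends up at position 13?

Undo the operations in reverse order, starting from position 13:
  undo op 2 (cut 4): 13 ← 17
  undo op 1 (cut 23): 17 ← 16
So the item at position 13 came from original position 16.

16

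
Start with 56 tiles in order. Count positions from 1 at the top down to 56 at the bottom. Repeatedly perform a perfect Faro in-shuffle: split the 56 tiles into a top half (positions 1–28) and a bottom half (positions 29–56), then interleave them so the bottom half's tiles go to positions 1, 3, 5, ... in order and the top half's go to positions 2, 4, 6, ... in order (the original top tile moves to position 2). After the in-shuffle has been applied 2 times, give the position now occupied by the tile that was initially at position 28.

Track the tile's position through each in-shuffle:
28 → 56 → 55

55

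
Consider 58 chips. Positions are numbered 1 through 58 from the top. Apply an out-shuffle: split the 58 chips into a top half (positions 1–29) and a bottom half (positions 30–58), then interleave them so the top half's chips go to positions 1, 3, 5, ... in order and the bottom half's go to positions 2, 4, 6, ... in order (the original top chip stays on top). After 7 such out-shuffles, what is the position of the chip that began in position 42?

Track the chip's position through each out-shuffle:
42 → 26 → 51 → 44 → 30 → 2 → 3 → 5

5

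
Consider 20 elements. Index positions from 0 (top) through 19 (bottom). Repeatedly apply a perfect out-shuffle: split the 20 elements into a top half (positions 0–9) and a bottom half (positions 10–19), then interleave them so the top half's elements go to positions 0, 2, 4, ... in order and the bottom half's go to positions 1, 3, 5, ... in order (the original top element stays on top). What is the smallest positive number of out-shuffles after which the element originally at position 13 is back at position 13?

Follow position 13 under repeated out-shuffles:
13 → 7 → 14 → 9 → 18 → 17 → 15 → 11 → 3 → 6 → 12 → 5 → 10 → 1 → 2 → 4 → 8 → 16 → 13
It first returns after 18 out-shuffles.

18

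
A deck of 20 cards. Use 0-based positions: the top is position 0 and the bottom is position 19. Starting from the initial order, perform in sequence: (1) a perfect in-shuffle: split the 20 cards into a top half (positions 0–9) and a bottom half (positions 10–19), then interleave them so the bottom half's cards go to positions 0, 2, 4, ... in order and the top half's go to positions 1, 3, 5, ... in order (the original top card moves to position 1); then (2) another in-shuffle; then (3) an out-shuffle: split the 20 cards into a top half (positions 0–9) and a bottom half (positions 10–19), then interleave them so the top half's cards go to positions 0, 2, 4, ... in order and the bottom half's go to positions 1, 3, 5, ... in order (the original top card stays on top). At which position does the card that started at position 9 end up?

17

Track the card from position 9 forward through each operation:
  after op 1 (in-shuffle): 9 → 19
  after op 2 (in-shuffle): 19 → 18
  after op 3 (out-shuffle): 18 → 17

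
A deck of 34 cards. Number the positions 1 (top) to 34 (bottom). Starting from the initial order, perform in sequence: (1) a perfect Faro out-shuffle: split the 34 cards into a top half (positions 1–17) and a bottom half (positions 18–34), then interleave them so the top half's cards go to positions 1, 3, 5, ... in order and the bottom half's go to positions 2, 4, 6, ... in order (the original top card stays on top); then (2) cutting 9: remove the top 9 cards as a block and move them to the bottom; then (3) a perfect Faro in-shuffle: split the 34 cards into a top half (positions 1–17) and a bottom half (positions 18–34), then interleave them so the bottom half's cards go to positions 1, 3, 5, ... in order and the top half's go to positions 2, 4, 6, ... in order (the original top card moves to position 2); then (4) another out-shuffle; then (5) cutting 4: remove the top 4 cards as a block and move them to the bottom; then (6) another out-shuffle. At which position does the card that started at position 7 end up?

21

Track the card from position 7 forward through each operation:
  after op 1 (out-shuffle): 7 → 13
  after op 2 (cut 9): 13 → 4
  after op 3 (in-shuffle): 4 → 8
  after op 4 (out-shuffle): 8 → 15
  after op 5 (cut 4): 15 → 11
  after op 6 (out-shuffle): 11 → 21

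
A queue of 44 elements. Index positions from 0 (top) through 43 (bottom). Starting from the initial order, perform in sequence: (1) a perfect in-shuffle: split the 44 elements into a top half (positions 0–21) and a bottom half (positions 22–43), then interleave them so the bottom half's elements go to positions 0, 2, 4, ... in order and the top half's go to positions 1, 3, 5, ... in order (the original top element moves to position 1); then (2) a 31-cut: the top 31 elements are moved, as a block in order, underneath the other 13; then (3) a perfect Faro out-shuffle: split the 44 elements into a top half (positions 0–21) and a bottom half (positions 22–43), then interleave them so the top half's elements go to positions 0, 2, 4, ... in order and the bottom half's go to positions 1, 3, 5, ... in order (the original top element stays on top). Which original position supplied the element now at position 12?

Undo the operations in reverse order, starting from position 12:
  undo op 3 (out-shuffle, from top half): 12 ← 6
  undo op 2 (cut 31): 6 ← 37
  undo op 1 (in-shuffle, from top half): 37 ← 18
So the element at position 12 came from original position 18.

18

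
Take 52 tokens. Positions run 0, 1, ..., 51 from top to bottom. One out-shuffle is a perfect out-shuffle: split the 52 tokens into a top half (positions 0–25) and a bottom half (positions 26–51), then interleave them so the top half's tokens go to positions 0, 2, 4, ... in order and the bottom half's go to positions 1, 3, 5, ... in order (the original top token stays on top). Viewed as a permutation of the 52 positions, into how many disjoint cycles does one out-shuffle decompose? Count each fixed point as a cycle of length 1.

Trace each unvisited position around until it returns:
(0) (1 2 4 8 16 32 13 26) (3 6 12 24 48 45 39 27) (5 10 20 40 29 7 14 28) (9 18 36 21 42 33 15 30) (11 22 44 37 23 46 41 31) (17 34) (19 38 25 50 49 47 43 35) ... plus 1 more
9 cycles in total.

9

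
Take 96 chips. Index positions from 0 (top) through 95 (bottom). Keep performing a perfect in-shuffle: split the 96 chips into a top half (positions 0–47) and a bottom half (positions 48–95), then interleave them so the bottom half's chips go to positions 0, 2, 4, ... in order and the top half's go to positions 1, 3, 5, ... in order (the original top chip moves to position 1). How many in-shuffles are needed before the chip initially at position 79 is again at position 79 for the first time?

48

Follow position 79 under repeated in-shuffles:
79 → 62 → 28 → 57 → 18 → 37 → 75 → 54 → ... → 79 (length 48)
It first returns after 48 in-shuffles.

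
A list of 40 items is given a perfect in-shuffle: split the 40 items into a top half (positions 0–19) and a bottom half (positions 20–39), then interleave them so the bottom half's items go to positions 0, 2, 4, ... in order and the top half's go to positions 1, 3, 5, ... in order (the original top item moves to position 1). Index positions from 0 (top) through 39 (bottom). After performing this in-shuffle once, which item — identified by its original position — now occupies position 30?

35

Work backwards from position 30, undoing one in-shuffle at a time:
30 ← 35
So the item now at position 30 started at position 35.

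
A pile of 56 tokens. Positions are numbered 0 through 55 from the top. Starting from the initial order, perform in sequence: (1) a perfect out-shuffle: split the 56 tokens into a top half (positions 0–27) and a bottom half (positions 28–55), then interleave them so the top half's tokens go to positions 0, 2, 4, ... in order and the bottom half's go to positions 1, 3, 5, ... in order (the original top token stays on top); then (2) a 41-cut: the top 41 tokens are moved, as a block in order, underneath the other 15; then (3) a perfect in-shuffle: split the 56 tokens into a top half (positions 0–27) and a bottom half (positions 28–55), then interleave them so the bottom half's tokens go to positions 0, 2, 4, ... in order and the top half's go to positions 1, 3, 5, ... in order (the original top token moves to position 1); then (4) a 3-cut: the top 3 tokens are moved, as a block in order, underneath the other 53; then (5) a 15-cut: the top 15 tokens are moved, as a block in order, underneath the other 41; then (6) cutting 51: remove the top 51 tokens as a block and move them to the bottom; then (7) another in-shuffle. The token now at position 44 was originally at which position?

22

Undo the operations in reverse order, starting from position 44:
  undo op 7 (in-shuffle, from bottom half): 44 ← 50
  undo op 6 (cut 51): 50 ← 45
  undo op 5 (cut 15): 45 ← 4
  undo op 4 (cut 3): 4 ← 7
  undo op 3 (in-shuffle, from top half): 7 ← 3
  undo op 2 (cut 41): 3 ← 44
  undo op 1 (out-shuffle, from top half): 44 ← 22
So the token at position 44 came from original position 22.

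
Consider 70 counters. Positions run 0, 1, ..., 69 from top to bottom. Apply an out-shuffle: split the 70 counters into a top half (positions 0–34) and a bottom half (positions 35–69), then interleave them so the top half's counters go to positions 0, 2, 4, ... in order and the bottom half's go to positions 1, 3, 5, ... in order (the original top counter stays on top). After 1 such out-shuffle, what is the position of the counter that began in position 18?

Track the counter's position through each out-shuffle:
18 → 36

36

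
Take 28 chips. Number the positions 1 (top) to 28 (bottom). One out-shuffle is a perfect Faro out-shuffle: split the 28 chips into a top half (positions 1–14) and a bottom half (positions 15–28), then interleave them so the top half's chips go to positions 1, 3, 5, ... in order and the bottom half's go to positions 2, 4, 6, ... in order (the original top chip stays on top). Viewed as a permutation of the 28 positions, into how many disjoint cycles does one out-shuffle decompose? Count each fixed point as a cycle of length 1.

Trace each unvisited position around until it returns:
(1) (2 3 5 9 17 6 ... len 18) (4 7 13 25 22 16) (10 19) (28)
5 cycles in total.

5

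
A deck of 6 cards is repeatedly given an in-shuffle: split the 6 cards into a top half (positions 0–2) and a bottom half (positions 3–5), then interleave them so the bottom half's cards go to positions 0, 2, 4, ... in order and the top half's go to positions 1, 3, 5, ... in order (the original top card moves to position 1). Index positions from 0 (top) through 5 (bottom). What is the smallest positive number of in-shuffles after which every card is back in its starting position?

The in-shuffle permutes the 6 positions with cycle lengths [3, 3].
Every card is home exactly when every cycle has completed a whole number of laps, i.e. after lcm(3) = 3 in-shuffles.

3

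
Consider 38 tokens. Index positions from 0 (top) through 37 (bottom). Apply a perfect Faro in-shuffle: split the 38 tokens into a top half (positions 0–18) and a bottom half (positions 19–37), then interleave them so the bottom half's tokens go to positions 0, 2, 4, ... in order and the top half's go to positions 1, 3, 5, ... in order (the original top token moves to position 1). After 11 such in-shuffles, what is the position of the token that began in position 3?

1

Track the token's position through each in-shuffle:
3 → 7 → 15 → 31 → 24 → 10 → 21 → 4 → 9 → 19 → 0 → 1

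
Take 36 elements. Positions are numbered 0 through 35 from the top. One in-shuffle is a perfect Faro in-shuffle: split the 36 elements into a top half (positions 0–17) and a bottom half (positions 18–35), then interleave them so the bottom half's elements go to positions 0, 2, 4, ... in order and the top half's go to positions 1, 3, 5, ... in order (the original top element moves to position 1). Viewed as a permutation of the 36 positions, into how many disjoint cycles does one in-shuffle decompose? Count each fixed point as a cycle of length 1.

1

Trace each unvisited position around until it returns:
(0 1 3 7 15 31 ... len 36)
1 cycle in total.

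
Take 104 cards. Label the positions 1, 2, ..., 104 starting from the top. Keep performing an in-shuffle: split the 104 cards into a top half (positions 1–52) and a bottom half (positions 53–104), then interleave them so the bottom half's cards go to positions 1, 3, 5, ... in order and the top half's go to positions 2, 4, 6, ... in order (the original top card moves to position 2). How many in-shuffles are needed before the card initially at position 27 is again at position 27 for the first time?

12

Follow position 27 under repeated in-shuffles:
27 → 54 → 3 → 6 → 12 → 24 → 48 → 96 → 87 → 69 → 33 → 66 → 27
It first returns after 12 in-shuffles.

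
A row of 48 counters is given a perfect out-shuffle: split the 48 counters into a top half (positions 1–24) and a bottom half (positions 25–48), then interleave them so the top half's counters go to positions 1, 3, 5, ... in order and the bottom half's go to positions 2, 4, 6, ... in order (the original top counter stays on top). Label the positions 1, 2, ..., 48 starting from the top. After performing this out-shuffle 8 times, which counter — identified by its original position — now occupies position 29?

Work backwards from position 29, undoing one out-shuffle at a time:
29 ← 15 ← 8 ← 28 ← 38 ← 43 ← 22 ← 35 ← 18
So the counter now at position 29 started at position 18.

18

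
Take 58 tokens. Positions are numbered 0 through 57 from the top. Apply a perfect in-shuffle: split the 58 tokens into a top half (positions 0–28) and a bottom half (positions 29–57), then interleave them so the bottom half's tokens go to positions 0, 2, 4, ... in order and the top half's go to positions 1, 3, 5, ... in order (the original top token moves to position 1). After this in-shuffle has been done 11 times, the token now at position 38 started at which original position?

Work backwards from position 38, undoing one in-shuffle at a time:
38 ← 48 ← 53 ← 26 ← 42 ← 50 ← 54 ← 56 ← 57 ← 28 ← 43 ← 21
So the token now at position 38 started at position 21.

21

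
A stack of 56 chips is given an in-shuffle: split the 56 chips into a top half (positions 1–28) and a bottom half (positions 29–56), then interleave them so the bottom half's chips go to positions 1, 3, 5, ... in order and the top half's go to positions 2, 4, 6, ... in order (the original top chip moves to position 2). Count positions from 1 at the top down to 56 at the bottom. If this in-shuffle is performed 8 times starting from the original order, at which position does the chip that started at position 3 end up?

27

Track the chip's position through each in-shuffle:
3 → 6 → 12 → 24 → 48 → 39 → 21 → 42 → 27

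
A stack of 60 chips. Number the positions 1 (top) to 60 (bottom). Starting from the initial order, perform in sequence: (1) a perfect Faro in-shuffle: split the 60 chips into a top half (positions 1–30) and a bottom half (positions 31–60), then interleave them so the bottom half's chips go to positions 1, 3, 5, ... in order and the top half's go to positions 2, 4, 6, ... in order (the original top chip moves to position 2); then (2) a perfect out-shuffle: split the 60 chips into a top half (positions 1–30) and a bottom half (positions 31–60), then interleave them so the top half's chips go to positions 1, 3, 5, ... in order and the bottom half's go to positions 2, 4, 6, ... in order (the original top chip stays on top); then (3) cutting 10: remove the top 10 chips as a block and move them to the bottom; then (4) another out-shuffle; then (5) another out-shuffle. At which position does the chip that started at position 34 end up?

Track the chip from position 34 forward through each operation:
  after op 1 (in-shuffle): 34 → 7
  after op 2 (out-shuffle): 7 → 13
  after op 3 (cut 10): 13 → 3
  after op 4 (out-shuffle): 3 → 5
  after op 5 (out-shuffle): 5 → 9

9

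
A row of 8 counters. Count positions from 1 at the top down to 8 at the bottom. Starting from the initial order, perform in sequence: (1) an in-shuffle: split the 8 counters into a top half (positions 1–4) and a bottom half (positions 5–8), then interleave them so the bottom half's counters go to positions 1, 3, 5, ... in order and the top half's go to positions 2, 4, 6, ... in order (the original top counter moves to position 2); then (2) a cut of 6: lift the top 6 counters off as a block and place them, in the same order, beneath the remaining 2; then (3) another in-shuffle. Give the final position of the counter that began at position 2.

Track the counter from position 2 forward through each operation:
  after op 1 (in-shuffle): 2 → 4
  after op 2 (cut 6): 4 → 6
  after op 3 (in-shuffle): 6 → 3

3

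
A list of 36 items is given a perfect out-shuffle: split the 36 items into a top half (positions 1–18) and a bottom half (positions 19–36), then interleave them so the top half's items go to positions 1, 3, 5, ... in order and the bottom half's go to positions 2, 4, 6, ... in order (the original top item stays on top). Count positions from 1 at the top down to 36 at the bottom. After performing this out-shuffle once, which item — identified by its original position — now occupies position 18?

Work backwards from position 18, undoing one out-shuffle at a time:
18 ← 27
So the item now at position 18 started at position 27.

27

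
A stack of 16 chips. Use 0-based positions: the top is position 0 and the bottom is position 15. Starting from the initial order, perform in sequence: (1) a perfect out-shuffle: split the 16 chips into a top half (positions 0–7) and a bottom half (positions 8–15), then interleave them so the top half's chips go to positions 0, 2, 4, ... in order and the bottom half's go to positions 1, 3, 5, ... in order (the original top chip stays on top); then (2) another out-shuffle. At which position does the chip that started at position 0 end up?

0

Track the chip from position 0 forward through each operation:
  after op 1 (out-shuffle): 0 → 0
  after op 2 (out-shuffle): 0 → 0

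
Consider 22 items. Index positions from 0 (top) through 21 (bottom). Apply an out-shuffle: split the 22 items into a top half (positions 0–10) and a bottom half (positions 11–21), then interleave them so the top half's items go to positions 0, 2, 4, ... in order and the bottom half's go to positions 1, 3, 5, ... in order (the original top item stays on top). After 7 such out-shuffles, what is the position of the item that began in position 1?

2

Track the item's position through each out-shuffle:
1 → 2 → 4 → 8 → 16 → 11 → 1 → 2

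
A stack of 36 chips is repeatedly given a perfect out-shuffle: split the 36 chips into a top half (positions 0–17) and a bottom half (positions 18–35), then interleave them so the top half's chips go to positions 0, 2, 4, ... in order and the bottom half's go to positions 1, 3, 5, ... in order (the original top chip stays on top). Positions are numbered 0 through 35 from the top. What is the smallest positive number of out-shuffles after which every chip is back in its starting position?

The out-shuffle permutes the 36 positions with cycle lengths [1, 1, 3, 3, 4, 12, 12].
Every chip is home exactly when every cycle has completed a whole number of laps, i.e. after lcm(1, 3, 4, 12) = 12 out-shuffles.

12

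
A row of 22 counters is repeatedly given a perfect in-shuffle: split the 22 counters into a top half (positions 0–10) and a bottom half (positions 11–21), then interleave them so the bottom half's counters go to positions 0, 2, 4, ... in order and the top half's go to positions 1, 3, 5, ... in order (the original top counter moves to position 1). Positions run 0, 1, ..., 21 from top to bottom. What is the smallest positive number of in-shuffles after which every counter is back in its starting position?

11

The in-shuffle permutes the 22 positions with cycle lengths [11, 11].
Every counter is home exactly when every cycle has completed a whole number of laps, i.e. after lcm(11) = 11 in-shuffles.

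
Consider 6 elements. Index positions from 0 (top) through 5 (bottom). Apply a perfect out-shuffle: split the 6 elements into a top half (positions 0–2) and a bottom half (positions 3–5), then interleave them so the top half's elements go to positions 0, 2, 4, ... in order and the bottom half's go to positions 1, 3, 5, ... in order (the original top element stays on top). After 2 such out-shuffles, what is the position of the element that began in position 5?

Position 5 is a fixed point of every out-shuffle, so the element never moves.

5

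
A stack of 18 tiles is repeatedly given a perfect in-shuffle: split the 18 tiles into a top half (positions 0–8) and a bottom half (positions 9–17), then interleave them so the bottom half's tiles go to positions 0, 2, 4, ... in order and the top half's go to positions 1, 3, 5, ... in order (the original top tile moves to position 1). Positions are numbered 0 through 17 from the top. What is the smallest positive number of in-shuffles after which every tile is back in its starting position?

18

The in-shuffle permutes the 18 positions with cycle lengths [18].
Every tile is home exactly when every cycle has completed a whole number of laps, i.e. after lcm(18) = 18 in-shuffles.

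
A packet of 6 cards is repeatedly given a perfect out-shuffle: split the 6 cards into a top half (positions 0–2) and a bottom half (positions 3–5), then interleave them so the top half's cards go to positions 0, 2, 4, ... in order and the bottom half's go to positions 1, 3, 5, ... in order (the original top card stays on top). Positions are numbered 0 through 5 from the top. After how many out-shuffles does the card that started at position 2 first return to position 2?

4

Follow position 2 under repeated out-shuffles:
2 → 4 → 3 → 1 → 2
It first returns after 4 out-shuffles.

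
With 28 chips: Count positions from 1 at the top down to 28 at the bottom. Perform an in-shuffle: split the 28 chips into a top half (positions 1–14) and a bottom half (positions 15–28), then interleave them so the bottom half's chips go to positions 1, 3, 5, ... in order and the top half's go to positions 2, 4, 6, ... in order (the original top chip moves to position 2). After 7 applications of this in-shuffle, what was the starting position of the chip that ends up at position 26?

Work backwards from position 26, undoing one in-shuffle at a time:
26 ← 13 ← 21 ← 25 ← 27 ← 28 ← 14 ← 7
So the chip now at position 26 started at position 7.

7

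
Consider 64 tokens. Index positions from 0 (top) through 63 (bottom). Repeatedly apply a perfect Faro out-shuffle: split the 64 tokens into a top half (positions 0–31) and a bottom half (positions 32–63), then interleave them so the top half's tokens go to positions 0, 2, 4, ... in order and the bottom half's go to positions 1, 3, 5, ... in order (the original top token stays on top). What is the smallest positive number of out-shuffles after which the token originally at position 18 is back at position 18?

3

Follow position 18 under repeated out-shuffles:
18 → 36 → 9 → 18
It first returns after 3 out-shuffles.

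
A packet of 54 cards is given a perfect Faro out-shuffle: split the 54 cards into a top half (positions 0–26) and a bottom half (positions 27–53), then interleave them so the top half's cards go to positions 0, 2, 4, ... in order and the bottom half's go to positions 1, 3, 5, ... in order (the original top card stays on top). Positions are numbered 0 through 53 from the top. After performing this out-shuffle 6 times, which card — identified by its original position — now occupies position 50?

Work backwards from position 50, undoing one out-shuffle at a time:
50 ← 25 ← 39 ← 46 ← 23 ← 38 ← 19
So the card now at position 50 started at position 19.

19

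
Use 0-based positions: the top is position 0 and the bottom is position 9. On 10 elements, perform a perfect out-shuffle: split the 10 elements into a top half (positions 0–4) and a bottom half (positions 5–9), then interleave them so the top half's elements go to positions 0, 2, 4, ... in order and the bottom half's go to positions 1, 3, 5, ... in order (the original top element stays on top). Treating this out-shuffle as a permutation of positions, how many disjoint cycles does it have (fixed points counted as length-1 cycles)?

Trace each unvisited position around until it returns:
(0) (1 2 4 8 7 5) (3 6) (9)
4 cycles in total.

4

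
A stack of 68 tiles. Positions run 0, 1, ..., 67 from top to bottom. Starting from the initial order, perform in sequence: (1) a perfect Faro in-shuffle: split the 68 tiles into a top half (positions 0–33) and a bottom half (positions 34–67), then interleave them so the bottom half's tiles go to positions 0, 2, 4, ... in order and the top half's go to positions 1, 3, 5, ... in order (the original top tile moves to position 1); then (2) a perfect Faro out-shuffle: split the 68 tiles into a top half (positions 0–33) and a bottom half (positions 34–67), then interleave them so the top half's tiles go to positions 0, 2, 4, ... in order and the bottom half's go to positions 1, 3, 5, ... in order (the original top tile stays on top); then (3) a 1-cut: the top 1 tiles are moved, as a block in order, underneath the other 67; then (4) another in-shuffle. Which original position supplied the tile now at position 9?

52

Undo the operations in reverse order, starting from position 9:
  undo op 4 (in-shuffle, from top half): 9 ← 4
  undo op 3 (cut 1): 4 ← 5
  undo op 2 (out-shuffle, from bottom half): 5 ← 36
  undo op 1 (in-shuffle, from bottom half): 36 ← 52
So the tile at position 9 came from original position 52.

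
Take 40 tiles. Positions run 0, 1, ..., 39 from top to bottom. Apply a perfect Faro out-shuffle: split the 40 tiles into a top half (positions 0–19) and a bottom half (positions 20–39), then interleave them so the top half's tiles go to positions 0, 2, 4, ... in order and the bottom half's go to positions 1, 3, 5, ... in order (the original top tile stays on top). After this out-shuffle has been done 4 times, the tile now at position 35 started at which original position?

29

Work backwards from position 35, undoing one out-shuffle at a time:
35 ← 37 ← 38 ← 19 ← 29
So the tile now at position 35 started at position 29.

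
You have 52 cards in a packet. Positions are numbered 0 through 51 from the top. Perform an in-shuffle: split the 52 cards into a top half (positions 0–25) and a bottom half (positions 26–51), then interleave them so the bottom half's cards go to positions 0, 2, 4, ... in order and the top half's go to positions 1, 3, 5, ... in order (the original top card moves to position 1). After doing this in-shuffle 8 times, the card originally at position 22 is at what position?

4

Track the card's position through each in-shuffle:
22 → 45 → 38 → 24 → 49 → 46 → 40 → 28 → 4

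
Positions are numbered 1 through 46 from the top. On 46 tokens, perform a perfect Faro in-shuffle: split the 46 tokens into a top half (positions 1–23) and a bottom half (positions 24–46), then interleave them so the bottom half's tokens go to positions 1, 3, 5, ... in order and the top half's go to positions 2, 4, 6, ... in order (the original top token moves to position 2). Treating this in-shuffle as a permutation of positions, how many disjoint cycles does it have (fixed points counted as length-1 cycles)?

2

Trace each unvisited position around until it returns:
(1 2 4 8 16 32 ... len 23) (5 10 20 40 33 19 ... len 23)
2 cycles in total.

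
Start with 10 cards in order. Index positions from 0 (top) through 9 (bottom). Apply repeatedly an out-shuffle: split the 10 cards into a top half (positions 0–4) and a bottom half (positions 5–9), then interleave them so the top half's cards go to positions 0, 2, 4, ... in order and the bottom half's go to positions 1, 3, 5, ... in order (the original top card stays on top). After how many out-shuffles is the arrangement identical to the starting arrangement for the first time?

The out-shuffle permutes the 10 positions with cycle lengths [1, 1, 2, 6].
Every card is home exactly when every cycle has completed a whole number of laps, i.e. after lcm(1, 2, 6) = 6 out-shuffles.

6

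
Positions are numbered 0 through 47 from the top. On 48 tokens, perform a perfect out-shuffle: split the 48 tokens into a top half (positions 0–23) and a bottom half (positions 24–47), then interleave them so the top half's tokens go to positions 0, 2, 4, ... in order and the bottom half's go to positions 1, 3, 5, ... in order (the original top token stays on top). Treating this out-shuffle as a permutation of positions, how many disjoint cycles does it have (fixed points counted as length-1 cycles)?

4

Trace each unvisited position around until it returns:
(0) (1 2 4 8 16 32 ... len 23) (5 10 20 40 33 19 ... len 23) (47)
4 cycles in total.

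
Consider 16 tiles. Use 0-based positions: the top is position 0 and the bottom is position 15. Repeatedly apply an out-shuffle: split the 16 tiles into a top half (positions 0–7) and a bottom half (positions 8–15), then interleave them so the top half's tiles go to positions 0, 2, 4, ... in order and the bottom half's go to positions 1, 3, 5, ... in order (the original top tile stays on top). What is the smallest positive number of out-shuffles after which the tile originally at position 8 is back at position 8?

Follow position 8 under repeated out-shuffles:
8 → 1 → 2 → 4 → 8
It first returns after 4 out-shuffles.

4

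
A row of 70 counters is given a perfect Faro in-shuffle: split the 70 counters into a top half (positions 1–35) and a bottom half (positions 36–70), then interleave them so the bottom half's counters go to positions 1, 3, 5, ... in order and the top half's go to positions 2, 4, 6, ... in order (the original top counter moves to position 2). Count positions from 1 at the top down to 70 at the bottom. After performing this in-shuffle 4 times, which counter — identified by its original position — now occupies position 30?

64

Work backwards from position 30, undoing one in-shuffle at a time:
30 ← 15 ← 43 ← 57 ← 64
So the counter now at position 30 started at position 64.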